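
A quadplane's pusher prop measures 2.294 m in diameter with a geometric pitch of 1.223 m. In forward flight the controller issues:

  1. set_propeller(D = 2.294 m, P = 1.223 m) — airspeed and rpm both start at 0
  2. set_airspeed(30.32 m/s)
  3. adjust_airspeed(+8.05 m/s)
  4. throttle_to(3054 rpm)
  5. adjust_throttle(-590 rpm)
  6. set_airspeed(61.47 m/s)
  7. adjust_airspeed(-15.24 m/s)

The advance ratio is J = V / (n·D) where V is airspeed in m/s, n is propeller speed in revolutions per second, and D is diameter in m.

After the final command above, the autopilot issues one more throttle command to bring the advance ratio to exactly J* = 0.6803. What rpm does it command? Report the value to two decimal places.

rpm = 1777.38

set_propeller: D = 2.294 m, P = 1.223 m (p = P/D = 0.533130); state ← (V=0, rpm=0)
set_airspeed(30.32): V ← 30.32 m/s
adjust_airspeed(+8.05): V ← 30.32 +8.05 = 38.37 m/s
throttle_to(3054): rpm ← 3054
adjust_throttle(-590): rpm ← 3054 -590 = 2464
set_airspeed(61.47): V ← 61.47 m/s
adjust_airspeed(-15.24): V ← 61.47 -15.24 = 46.23 m/s
final state: V = 46.23 m/s, rpm = 2464 → n = rpm/60 = 41.066667 rev/s
target J* = 0.6803; solve J* = V/(n·D) for n: n = V/(J*·D) = 46.23/(0.6803 × 2.294) = 29.623066 rev/s
rpm = 60·n = 1777.383971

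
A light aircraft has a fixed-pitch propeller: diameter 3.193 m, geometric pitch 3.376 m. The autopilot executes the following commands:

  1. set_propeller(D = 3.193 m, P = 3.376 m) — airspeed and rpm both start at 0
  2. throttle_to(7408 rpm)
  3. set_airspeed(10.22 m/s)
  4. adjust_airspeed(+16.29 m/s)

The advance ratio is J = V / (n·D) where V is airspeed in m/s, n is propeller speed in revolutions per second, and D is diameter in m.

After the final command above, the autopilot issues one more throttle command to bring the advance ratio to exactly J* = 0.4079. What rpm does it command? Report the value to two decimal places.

rpm = 1221.26

set_propeller: D = 3.193 m, P = 3.376 m (p = P/D = 1.057313); state ← (V=0, rpm=0)
throttle_to(7408): rpm ← 7408
set_airspeed(10.22): V ← 10.22 m/s
adjust_airspeed(+16.29): V ← 10.22 +16.29 = 26.51 m/s
final state: V = 26.51 m/s, rpm = 7408 → n = rpm/60 = 123.466667 rev/s
target J* = 0.4079; solve J* = V/(n·D) for n: n = V/(J*·D) = 26.51/(0.4079 × 3.193) = 20.354344 rev/s
rpm = 60·n = 1221.260623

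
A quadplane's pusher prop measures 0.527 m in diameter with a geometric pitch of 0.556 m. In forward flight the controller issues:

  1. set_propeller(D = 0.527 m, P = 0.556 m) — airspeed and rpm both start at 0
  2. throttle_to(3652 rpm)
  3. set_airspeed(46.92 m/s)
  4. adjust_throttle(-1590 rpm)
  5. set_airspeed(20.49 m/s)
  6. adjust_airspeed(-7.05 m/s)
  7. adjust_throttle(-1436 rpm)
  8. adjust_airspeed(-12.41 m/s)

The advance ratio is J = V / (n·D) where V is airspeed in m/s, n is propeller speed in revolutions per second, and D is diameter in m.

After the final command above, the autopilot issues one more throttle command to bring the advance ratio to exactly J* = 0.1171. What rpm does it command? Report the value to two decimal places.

rpm = 1001.43

set_propeller: D = 0.527 m, P = 0.556 m (p = P/D = 1.055028); state ← (V=0, rpm=0)
throttle_to(3652): rpm ← 3652
set_airspeed(46.92): V ← 46.92 m/s
adjust_throttle(-1590): rpm ← 3652 -1590 = 2062
set_airspeed(20.49): V ← 20.49 m/s
adjust_airspeed(-7.05): V ← 20.49 -7.05 = 13.44 m/s
adjust_throttle(-1436): rpm ← 2062 -1436 = 626
adjust_airspeed(-12.41): V ← 13.44 -12.41 = 1.03 m/s
final state: V = 1.03 m/s, rpm = 626 → n = rpm/60 = 10.433333 rev/s
target J* = 0.1171; solve J* = V/(n·D) for n: n = V/(J*·D) = 1.03/(0.1171 × 0.527) = 16.690514 rev/s
rpm = 60·n = 1001.430847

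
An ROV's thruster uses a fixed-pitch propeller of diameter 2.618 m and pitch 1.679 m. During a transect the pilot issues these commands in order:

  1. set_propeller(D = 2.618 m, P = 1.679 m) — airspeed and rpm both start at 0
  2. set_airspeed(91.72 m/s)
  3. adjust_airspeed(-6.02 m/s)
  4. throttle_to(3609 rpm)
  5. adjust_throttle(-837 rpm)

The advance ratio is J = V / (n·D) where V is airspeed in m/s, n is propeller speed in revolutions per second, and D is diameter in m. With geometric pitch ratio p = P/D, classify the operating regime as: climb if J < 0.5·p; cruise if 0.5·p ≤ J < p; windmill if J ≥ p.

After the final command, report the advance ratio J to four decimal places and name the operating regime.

set_propeller: D = 2.618 m, P = 1.679 m (p = P/D = 0.641329); state ← (V=0, rpm=0)
set_airspeed(91.72): V ← 91.72 m/s
adjust_airspeed(-6.02): V ← 91.72 -6.02 = 85.7 m/s
throttle_to(3609): rpm ← 3609
adjust_throttle(-837): rpm ← 3609 -837 = 2772
final state: V = 85.7 m/s, rpm = 2772 → n = rpm/60 = 46.200000 rev/s
J = V / (n·D) = 85.7 / (46.200000 × 2.618) = 0.708548
regime bands: climb J<0.3207 | cruise [0.3207, 0.6413) | windmill J≥0.6413
J = 0.7085 → windmill

J = 0.7085, regime = windmill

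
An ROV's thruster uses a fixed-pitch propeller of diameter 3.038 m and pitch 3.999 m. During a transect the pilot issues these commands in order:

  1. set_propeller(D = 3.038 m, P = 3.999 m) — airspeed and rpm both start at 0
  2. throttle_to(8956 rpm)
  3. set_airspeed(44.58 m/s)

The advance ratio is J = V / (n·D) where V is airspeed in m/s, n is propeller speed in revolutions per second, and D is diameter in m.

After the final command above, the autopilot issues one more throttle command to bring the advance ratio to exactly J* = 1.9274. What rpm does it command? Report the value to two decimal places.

set_propeller: D = 3.038 m, P = 3.999 m (p = P/D = 1.316327); state ← (V=0, rpm=0)
throttle_to(8956): rpm ← 8956
set_airspeed(44.58): V ← 44.58 m/s
final state: V = 44.58 m/s, rpm = 8956 → n = rpm/60 = 149.266667 rev/s
target J* = 1.9274; solve J* = V/(n·D) for n: n = V/(J*·D) = 44.58/(1.9274 × 3.038) = 7.613431 rev/s
rpm = 60·n = 456.805885

rpm = 456.81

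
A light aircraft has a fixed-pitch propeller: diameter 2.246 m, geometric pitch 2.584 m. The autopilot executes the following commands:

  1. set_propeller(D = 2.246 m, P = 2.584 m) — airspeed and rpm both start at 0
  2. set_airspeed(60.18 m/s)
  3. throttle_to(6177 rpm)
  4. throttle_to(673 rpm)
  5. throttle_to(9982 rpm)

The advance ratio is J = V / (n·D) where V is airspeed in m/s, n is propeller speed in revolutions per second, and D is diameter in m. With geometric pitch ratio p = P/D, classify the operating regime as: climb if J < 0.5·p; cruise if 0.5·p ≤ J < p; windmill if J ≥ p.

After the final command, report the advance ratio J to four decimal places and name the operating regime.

set_propeller: D = 2.246 m, P = 2.584 m (p = P/D = 1.150490); state ← (V=0, rpm=0)
set_airspeed(60.18): V ← 60.18 m/s
throttle_to(6177): rpm ← 6177
throttle_to(673): rpm ← 673
throttle_to(9982): rpm ← 9982
final state: V = 60.18 m/s, rpm = 9982 → n = rpm/60 = 166.366667 rev/s
J = V / (n·D) = 60.18 / (166.366667 × 2.246) = 0.161056
regime bands: climb J<0.5752 | cruise [0.5752, 1.1505) | windmill J≥1.1505
J = 0.1611 → climb

J = 0.1611, regime = climb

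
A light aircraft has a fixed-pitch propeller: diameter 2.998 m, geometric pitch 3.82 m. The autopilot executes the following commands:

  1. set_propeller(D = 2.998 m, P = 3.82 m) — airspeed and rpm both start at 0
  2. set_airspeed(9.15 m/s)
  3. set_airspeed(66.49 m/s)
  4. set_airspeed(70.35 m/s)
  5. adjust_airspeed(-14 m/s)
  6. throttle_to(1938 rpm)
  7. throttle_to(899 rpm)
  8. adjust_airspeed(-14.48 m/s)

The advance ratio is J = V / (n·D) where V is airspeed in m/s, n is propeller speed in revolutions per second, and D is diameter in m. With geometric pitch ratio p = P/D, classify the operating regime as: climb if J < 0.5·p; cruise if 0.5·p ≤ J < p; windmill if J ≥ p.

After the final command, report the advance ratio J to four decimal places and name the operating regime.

set_propeller: D = 2.998 m, P = 3.82 m (p = P/D = 1.274183); state ← (V=0, rpm=0)
set_airspeed(9.15): V ← 9.15 m/s
set_airspeed(66.49): V ← 66.49 m/s
set_airspeed(70.35): V ← 70.35 m/s
adjust_airspeed(-14): V ← 70.35 -14 = 56.35 m/s
throttle_to(1938): rpm ← 1938
throttle_to(899): rpm ← 899
adjust_airspeed(-14.48): V ← 56.35 -14.48 = 41.87 m/s
final state: V = 41.87 m/s, rpm = 899 → n = rpm/60 = 14.983333 rev/s
J = V / (n·D) = 41.87 / (14.983333 × 2.998) = 0.932101
regime bands: climb J<0.6371 | cruise [0.6371, 1.2742) | windmill J≥1.2742
J = 0.9321 → cruise

J = 0.9321, regime = cruise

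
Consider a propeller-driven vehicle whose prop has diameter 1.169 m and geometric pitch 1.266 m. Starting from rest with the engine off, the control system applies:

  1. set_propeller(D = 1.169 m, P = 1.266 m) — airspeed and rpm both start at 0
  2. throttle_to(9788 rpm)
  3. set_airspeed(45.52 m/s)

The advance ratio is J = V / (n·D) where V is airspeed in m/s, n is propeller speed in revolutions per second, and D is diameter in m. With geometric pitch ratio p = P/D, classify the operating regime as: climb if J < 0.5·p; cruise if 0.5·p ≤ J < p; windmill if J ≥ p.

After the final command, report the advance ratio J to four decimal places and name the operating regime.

J = 0.2387, regime = climb

set_propeller: D = 1.169 m, P = 1.266 m (p = P/D = 1.082977); state ← (V=0, rpm=0)
throttle_to(9788): rpm ← 9788
set_airspeed(45.52): V ← 45.52 m/s
final state: V = 45.52 m/s, rpm = 9788 → n = rpm/60 = 163.133333 rev/s
J = V / (n·D) = 45.52 / (163.133333 × 1.169) = 0.238696
regime bands: climb J<0.5415 | cruise [0.5415, 1.0830) | windmill J≥1.0830
J = 0.2387 → climb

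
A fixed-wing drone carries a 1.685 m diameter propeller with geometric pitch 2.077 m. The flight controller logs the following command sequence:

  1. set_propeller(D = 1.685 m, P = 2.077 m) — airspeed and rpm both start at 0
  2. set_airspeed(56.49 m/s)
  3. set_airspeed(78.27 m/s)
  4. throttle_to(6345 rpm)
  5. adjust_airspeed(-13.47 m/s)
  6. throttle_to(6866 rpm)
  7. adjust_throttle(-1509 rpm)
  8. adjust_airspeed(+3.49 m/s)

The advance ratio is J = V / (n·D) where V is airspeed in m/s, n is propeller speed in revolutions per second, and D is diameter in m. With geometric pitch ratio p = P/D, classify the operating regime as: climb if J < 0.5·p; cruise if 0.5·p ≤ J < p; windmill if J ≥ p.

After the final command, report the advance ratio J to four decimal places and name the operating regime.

J = 0.4539, regime = climb

set_propeller: D = 1.685 m, P = 2.077 m (p = P/D = 1.232641); state ← (V=0, rpm=0)
set_airspeed(56.49): V ← 56.49 m/s
set_airspeed(78.27): V ← 78.27 m/s
throttle_to(6345): rpm ← 6345
adjust_airspeed(-13.47): V ← 78.27 -13.47 = 64.8 m/s
throttle_to(6866): rpm ← 6866
adjust_throttle(-1509): rpm ← 6866 -1509 = 5357
adjust_airspeed(+3.49): V ← 64.8 +3.49 = 68.29 m/s
final state: V = 68.29 m/s, rpm = 5357 → n = rpm/60 = 89.283333 rev/s
J = V / (n·D) = 68.29 / (89.283333 × 1.685) = 0.453928
regime bands: climb J<0.6163 | cruise [0.6163, 1.2326) | windmill J≥1.2326
J = 0.4539 → climb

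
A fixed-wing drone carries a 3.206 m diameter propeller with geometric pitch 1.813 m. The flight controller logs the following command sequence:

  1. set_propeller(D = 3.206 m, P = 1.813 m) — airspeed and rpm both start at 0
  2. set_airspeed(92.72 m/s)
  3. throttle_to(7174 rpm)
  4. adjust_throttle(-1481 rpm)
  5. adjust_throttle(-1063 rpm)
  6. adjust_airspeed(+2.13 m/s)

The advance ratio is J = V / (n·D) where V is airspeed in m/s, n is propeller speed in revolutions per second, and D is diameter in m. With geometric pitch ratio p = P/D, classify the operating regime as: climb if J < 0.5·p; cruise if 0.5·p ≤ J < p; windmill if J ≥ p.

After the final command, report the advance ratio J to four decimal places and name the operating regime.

set_propeller: D = 3.206 m, P = 1.813 m (p = P/D = 0.565502); state ← (V=0, rpm=0)
set_airspeed(92.72): V ← 92.72 m/s
throttle_to(7174): rpm ← 7174
adjust_throttle(-1481): rpm ← 7174 -1481 = 5693
adjust_throttle(-1063): rpm ← 5693 -1063 = 4630
adjust_airspeed(+2.13): V ← 92.72 +2.13 = 94.85 m/s
final state: V = 94.85 m/s, rpm = 4630 → n = rpm/60 = 77.166667 rev/s
J = V / (n·D) = 94.85 / (77.166667 × 3.206) = 0.383393
regime bands: climb J<0.2828 | cruise [0.2828, 0.5655) | windmill J≥0.5655
J = 0.3834 → cruise

J = 0.3834, regime = cruise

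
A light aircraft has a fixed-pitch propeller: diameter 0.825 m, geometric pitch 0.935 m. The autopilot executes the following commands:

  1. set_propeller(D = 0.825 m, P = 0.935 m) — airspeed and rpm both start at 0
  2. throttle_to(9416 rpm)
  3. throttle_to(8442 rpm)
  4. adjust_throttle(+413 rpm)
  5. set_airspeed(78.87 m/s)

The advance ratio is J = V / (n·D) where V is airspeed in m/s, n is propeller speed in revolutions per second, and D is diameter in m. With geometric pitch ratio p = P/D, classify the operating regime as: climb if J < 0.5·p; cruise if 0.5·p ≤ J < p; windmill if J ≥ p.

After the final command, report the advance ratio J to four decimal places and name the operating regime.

set_propeller: D = 0.825 m, P = 0.935 m (p = P/D = 1.133333); state ← (V=0, rpm=0)
throttle_to(9416): rpm ← 9416
throttle_to(8442): rpm ← 8442
adjust_throttle(+413): rpm ← 8442 +413 = 8855
set_airspeed(78.87): V ← 78.87 m/s
final state: V = 78.87 m/s, rpm = 8855 → n = rpm/60 = 147.583333 rev/s
J = V / (n·D) = 78.87 / (147.583333 × 0.825) = 0.647770
regime bands: climb J<0.5667 | cruise [0.5667, 1.1333) | windmill J≥1.1333
J = 0.6478 → cruise

J = 0.6478, regime = cruise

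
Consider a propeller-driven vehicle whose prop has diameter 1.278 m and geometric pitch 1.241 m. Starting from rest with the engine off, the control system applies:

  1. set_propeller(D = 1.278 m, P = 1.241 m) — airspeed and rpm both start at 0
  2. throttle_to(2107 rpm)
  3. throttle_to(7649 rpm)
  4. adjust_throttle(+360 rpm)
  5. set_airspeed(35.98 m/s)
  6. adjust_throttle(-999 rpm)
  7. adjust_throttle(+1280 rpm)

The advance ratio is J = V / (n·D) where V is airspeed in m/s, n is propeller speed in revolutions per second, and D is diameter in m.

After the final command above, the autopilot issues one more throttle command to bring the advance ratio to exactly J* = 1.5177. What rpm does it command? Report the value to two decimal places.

set_propeller: D = 1.278 m, P = 1.241 m (p = P/D = 0.971049); state ← (V=0, rpm=0)
throttle_to(2107): rpm ← 2107
throttle_to(7649): rpm ← 7649
adjust_throttle(+360): rpm ← 7649 +360 = 8009
set_airspeed(35.98): V ← 35.98 m/s
adjust_throttle(-999): rpm ← 8009 -999 = 7010
adjust_throttle(+1280): rpm ← 7010 +1280 = 8290
final state: V = 35.98 m/s, rpm = 8290 → n = rpm/60 = 138.166667 rev/s
target J* = 1.5177; solve J* = V/(n·D) for n: n = V/(J*·D) = 35.98/(1.5177 × 1.278) = 18.550020 rev/s
rpm = 60·n = 1113.001171

rpm = 1113.00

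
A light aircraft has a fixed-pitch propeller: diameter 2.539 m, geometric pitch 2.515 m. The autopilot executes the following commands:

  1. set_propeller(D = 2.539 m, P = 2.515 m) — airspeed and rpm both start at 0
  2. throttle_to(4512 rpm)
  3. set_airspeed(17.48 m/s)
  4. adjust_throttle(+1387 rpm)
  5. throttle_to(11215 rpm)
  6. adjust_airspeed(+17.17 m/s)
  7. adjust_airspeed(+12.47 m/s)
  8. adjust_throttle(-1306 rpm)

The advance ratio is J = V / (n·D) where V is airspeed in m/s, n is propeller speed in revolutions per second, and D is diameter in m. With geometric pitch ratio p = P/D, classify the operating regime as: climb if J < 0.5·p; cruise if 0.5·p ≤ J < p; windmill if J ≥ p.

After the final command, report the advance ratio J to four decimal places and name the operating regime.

J = 0.1124, regime = climb

set_propeller: D = 2.539 m, P = 2.515 m (p = P/D = 0.990547); state ← (V=0, rpm=0)
throttle_to(4512): rpm ← 4512
set_airspeed(17.48): V ← 17.48 m/s
adjust_throttle(+1387): rpm ← 4512 +1387 = 5899
throttle_to(11215): rpm ← 11215
adjust_airspeed(+17.17): V ← 17.48 +17.17 = 34.65 m/s
adjust_airspeed(+12.47): V ← 34.65 +12.47 = 47.12 m/s
adjust_throttle(-1306): rpm ← 11215 -1306 = 9909
final state: V = 47.12 m/s, rpm = 9909 → n = rpm/60 = 165.150000 rev/s
J = V / (n·D) = 47.12 / (165.150000 × 2.539) = 0.112374
regime bands: climb J<0.4953 | cruise [0.4953, 0.9905) | windmill J≥0.9905
J = 0.1124 → climb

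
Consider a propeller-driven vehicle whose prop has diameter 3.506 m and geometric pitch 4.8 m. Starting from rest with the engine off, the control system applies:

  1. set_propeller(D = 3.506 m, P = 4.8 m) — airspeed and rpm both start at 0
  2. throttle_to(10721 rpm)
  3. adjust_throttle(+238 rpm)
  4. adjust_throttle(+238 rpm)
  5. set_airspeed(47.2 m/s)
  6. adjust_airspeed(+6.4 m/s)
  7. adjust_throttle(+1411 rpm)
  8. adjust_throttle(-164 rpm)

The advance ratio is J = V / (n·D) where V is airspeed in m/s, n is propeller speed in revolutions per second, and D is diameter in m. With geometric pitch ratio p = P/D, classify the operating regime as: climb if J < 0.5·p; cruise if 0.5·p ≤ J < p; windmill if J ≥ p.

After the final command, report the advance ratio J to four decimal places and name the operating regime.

set_propeller: D = 3.506 m, P = 4.8 m (p = P/D = 1.369082); state ← (V=0, rpm=0)
throttle_to(10721): rpm ← 10721
adjust_throttle(+238): rpm ← 10721 +238 = 10959
adjust_throttle(+238): rpm ← 10959 +238 = 11197
set_airspeed(47.2): V ← 47.2 m/s
adjust_airspeed(+6.4): V ← 47.2 +6.4 = 53.6 m/s
adjust_throttle(+1411): rpm ← 11197 +1411 = 12608
adjust_throttle(-164): rpm ← 12608 -164 = 12444
final state: V = 53.6 m/s, rpm = 12444 → n = rpm/60 = 207.400000 rev/s
J = V / (n·D) = 53.6 / (207.400000 × 3.506) = 0.073713
regime bands: climb J<0.6845 | cruise [0.6845, 1.3691) | windmill J≥1.3691
J = 0.0737 → climb

J = 0.0737, regime = climb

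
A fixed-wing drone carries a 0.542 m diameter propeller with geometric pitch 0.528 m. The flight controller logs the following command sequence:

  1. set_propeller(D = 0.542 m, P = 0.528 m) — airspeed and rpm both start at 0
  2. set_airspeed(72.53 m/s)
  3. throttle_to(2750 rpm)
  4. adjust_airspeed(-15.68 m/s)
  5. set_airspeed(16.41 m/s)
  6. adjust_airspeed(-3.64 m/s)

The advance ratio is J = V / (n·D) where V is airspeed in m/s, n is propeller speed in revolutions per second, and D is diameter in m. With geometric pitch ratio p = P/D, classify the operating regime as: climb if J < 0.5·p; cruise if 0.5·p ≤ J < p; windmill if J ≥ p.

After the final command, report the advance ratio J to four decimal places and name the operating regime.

J = 0.5141, regime = cruise

set_propeller: D = 0.542 m, P = 0.528 m (p = P/D = 0.974170); state ← (V=0, rpm=0)
set_airspeed(72.53): V ← 72.53 m/s
throttle_to(2750): rpm ← 2750
adjust_airspeed(-15.68): V ← 72.53 -15.68 = 56.85 m/s
set_airspeed(16.41): V ← 16.41 m/s
adjust_airspeed(-3.64): V ← 16.41 -3.64 = 12.77 m/s
final state: V = 12.77 m/s, rpm = 2750 → n = rpm/60 = 45.833333 rev/s
J = V / (n·D) = 12.77 / (45.833333 × 0.542) = 0.514056
regime bands: climb J<0.4871 | cruise [0.4871, 0.9742) | windmill J≥0.9742
J = 0.5141 → cruise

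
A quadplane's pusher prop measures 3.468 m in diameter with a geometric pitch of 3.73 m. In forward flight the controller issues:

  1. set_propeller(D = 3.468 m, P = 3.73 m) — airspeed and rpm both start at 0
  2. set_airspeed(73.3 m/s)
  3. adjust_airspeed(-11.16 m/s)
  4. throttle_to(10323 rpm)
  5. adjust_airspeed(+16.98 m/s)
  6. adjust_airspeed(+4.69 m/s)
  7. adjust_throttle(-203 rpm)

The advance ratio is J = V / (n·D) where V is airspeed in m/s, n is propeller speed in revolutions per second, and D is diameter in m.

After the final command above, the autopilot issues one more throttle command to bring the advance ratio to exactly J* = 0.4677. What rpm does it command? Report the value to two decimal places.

rpm = 3100.28

set_propeller: D = 3.468 m, P = 3.73 m (p = P/D = 1.075548); state ← (V=0, rpm=0)
set_airspeed(73.3): V ← 73.3 m/s
adjust_airspeed(-11.16): V ← 73.3 -11.16 = 62.14 m/s
throttle_to(10323): rpm ← 10323
adjust_airspeed(+16.98): V ← 62.14 +16.98 = 79.12 m/s
adjust_airspeed(+4.69): V ← 79.12 +4.69 = 83.81 m/s
adjust_throttle(-203): rpm ← 10323 -203 = 10120
final state: V = 83.81 m/s, rpm = 10120 → n = rpm/60 = 168.666667 rev/s
target J* = 0.4677; solve J* = V/(n·D) for n: n = V/(J*·D) = 83.81/(0.4677 × 3.468) = 51.671299 rev/s
rpm = 60·n = 3100.277956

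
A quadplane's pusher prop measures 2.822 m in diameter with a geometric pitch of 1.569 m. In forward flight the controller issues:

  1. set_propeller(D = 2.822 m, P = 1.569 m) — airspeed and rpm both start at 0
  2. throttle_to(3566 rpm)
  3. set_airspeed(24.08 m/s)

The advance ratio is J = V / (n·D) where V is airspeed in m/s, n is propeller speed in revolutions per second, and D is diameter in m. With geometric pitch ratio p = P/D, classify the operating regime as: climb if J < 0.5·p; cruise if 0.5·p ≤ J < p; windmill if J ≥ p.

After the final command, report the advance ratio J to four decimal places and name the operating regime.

set_propeller: D = 2.822 m, P = 1.569 m (p = P/D = 0.555989); state ← (V=0, rpm=0)
throttle_to(3566): rpm ← 3566
set_airspeed(24.08): V ← 24.08 m/s
final state: V = 24.08 m/s, rpm = 3566 → n = rpm/60 = 59.433333 rev/s
J = V / (n·D) = 24.08 / (59.433333 × 2.822) = 0.143572
regime bands: climb J<0.2780 | cruise [0.2780, 0.5560) | windmill J≥0.5560
J = 0.1436 → climb

J = 0.1436, regime = climb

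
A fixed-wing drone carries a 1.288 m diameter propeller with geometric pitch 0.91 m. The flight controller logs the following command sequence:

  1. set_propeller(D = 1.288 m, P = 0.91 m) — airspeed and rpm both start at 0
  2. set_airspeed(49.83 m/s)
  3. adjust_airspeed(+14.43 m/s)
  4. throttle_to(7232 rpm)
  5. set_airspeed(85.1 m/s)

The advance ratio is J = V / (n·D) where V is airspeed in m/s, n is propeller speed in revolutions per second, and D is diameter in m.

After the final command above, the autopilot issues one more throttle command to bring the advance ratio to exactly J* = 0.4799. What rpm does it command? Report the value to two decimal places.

rpm = 8260.65

set_propeller: D = 1.288 m, P = 0.91 m (p = P/D = 0.706522); state ← (V=0, rpm=0)
set_airspeed(49.83): V ← 49.83 m/s
adjust_airspeed(+14.43): V ← 49.83 +14.43 = 64.26 m/s
throttle_to(7232): rpm ← 7232
set_airspeed(85.1): V ← 85.1 m/s
final state: V = 85.1 m/s, rpm = 7232 → n = rpm/60 = 120.533333 rev/s
target J* = 0.4799; solve J* = V/(n·D) for n: n = V/(J*·D) = 85.1/(0.4799 × 1.288) = 137.677492 rev/s
rpm = 60·n = 8260.649540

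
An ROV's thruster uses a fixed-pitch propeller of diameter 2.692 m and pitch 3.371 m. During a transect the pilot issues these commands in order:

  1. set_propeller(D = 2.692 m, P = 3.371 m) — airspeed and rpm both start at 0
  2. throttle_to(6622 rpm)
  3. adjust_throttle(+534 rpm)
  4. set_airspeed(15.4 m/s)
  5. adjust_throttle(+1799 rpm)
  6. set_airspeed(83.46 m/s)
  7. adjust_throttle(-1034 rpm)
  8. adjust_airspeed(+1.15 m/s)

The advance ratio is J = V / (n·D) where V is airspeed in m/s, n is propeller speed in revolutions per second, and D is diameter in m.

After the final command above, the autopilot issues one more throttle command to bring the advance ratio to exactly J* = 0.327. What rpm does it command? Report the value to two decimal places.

set_propeller: D = 2.692 m, P = 3.371 m (p = P/D = 1.252229); state ← (V=0, rpm=0)
throttle_to(6622): rpm ← 6622
adjust_throttle(+534): rpm ← 6622 +534 = 7156
set_airspeed(15.4): V ← 15.4 m/s
adjust_throttle(+1799): rpm ← 7156 +1799 = 8955
set_airspeed(83.46): V ← 83.46 m/s
adjust_throttle(-1034): rpm ← 8955 -1034 = 7921
adjust_airspeed(+1.15): V ← 83.46 +1.15 = 84.61 m/s
final state: V = 84.61 m/s, rpm = 7921 → n = rpm/60 = 132.016667 rev/s
target J* = 0.327; solve J* = V/(n·D) for n: n = V/(J*·D) = 84.61/(0.327 × 2.692) = 96.116708 rev/s
rpm = 60·n = 5767.002467

rpm = 5767.00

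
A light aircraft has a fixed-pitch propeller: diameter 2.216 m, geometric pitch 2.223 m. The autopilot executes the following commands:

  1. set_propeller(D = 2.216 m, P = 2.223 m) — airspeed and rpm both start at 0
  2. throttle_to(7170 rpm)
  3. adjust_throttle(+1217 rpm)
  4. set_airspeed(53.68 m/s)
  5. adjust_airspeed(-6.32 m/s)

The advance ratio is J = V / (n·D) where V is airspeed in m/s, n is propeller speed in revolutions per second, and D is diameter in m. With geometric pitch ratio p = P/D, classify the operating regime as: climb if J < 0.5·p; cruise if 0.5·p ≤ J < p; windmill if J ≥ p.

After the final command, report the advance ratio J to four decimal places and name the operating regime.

J = 0.1529, regime = climb

set_propeller: D = 2.216 m, P = 2.223 m (p = P/D = 1.003159); state ← (V=0, rpm=0)
throttle_to(7170): rpm ← 7170
adjust_throttle(+1217): rpm ← 7170 +1217 = 8387
set_airspeed(53.68): V ← 53.68 m/s
adjust_airspeed(-6.32): V ← 53.68 -6.32 = 47.36 m/s
final state: V = 47.36 m/s, rpm = 8387 → n = rpm/60 = 139.783333 rev/s
J = V / (n·D) = 47.36 / (139.783333 × 2.216) = 0.152893
regime bands: climb J<0.5016 | cruise [0.5016, 1.0032) | windmill J≥1.0032
J = 0.1529 → climb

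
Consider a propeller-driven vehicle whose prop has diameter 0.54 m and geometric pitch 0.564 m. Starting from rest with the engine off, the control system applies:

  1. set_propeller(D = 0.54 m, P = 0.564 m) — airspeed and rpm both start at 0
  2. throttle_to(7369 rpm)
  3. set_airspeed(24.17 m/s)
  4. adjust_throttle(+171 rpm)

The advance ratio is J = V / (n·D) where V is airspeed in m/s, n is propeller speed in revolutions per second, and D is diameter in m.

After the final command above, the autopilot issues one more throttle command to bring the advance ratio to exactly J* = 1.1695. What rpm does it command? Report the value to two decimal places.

set_propeller: D = 0.54 m, P = 0.564 m (p = P/D = 1.044444); state ← (V=0, rpm=0)
throttle_to(7369): rpm ← 7369
set_airspeed(24.17): V ← 24.17 m/s
adjust_throttle(+171): rpm ← 7369 +171 = 7540
final state: V = 24.17 m/s, rpm = 7540 → n = rpm/60 = 125.666667 rev/s
target J* = 1.1695; solve J* = V/(n·D) for n: n = V/(J*·D) = 24.17/(1.1695 × 0.54) = 38.272133 rev/s
rpm = 60·n = 2296.327965

rpm = 2296.33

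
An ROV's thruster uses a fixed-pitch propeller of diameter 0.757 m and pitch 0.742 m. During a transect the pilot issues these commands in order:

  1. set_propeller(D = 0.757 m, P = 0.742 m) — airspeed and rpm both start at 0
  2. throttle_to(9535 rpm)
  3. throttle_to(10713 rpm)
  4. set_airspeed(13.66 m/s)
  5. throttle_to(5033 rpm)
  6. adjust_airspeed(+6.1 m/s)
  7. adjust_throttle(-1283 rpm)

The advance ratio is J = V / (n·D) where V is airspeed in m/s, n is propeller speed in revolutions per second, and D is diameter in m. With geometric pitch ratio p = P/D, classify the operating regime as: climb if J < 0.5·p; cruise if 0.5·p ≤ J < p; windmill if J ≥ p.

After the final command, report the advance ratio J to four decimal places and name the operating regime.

set_propeller: D = 0.757 m, P = 0.742 m (p = P/D = 0.980185); state ← (V=0, rpm=0)
throttle_to(9535): rpm ← 9535
throttle_to(10713): rpm ← 10713
set_airspeed(13.66): V ← 13.66 m/s
throttle_to(5033): rpm ← 5033
adjust_airspeed(+6.1): V ← 13.66 +6.1 = 19.76 m/s
adjust_throttle(-1283): rpm ← 5033 -1283 = 3750
final state: V = 19.76 m/s, rpm = 3750 → n = rpm/60 = 62.500000 rev/s
J = V / (n·D) = 19.76 / (62.500000 × 0.757) = 0.417649
regime bands: climb J<0.4901 | cruise [0.4901, 0.9802) | windmill J≥0.9802
J = 0.4176 → climb

J = 0.4176, regime = climb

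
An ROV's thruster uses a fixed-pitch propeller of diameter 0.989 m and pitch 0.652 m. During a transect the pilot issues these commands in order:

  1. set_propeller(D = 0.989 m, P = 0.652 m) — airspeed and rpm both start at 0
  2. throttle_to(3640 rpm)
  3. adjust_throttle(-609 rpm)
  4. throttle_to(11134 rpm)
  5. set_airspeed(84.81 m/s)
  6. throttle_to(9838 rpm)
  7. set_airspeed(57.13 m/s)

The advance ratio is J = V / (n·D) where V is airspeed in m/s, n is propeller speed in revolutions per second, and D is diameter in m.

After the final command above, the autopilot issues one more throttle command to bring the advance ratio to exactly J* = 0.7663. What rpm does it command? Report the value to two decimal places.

set_propeller: D = 0.989 m, P = 0.652 m (p = P/D = 0.659252); state ← (V=0, rpm=0)
throttle_to(3640): rpm ← 3640
adjust_throttle(-609): rpm ← 3640 -609 = 3031
throttle_to(11134): rpm ← 11134
set_airspeed(84.81): V ← 84.81 m/s
throttle_to(9838): rpm ← 9838
set_airspeed(57.13): V ← 57.13 m/s
final state: V = 57.13 m/s, rpm = 9838 → n = rpm/60 = 163.966667 rev/s
target J* = 0.7663; solve J* = V/(n·D) for n: n = V/(J*·D) = 57.13/(0.7663 × 0.989) = 75.382252 rev/s
rpm = 60·n = 4522.935113

rpm = 4522.94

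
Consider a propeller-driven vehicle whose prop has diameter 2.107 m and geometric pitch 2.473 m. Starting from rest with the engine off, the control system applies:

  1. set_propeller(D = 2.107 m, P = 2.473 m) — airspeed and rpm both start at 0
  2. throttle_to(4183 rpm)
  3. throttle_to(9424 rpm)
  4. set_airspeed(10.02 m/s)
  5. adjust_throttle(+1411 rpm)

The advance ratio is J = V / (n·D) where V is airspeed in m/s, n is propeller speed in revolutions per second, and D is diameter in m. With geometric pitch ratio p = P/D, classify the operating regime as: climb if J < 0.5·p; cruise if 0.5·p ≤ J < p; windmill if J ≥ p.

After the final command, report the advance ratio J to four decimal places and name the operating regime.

set_propeller: D = 2.107 m, P = 2.473 m (p = P/D = 1.173707); state ← (V=0, rpm=0)
throttle_to(4183): rpm ← 4183
throttle_to(9424): rpm ← 9424
set_airspeed(10.02): V ← 10.02 m/s
adjust_throttle(+1411): rpm ← 9424 +1411 = 10835
final state: V = 10.02 m/s, rpm = 10835 → n = rpm/60 = 180.583333 rev/s
J = V / (n·D) = 10.02 / (180.583333 × 2.107) = 0.026335
regime bands: climb J<0.5869 | cruise [0.5869, 1.1737) | windmill J≥1.1737
J = 0.0263 → climb

J = 0.0263, regime = climb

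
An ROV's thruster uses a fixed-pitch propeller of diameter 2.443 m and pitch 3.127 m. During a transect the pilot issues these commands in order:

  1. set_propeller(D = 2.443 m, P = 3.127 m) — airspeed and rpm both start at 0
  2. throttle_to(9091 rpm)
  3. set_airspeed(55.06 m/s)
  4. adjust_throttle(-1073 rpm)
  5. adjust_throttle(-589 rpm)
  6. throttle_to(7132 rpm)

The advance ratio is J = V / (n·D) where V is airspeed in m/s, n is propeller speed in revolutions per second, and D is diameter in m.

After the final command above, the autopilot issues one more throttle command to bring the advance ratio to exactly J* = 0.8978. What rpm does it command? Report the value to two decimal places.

rpm = 1506.21

set_propeller: D = 2.443 m, P = 3.127 m (p = P/D = 1.279984); state ← (V=0, rpm=0)
throttle_to(9091): rpm ← 9091
set_airspeed(55.06): V ← 55.06 m/s
adjust_throttle(-1073): rpm ← 9091 -1073 = 8018
adjust_throttle(-589): rpm ← 8018 -589 = 7429
throttle_to(7132): rpm ← 7132
final state: V = 55.06 m/s, rpm = 7132 → n = rpm/60 = 118.866667 rev/s
target J* = 0.8978; solve J* = V/(n·D) for n: n = V/(J*·D) = 55.06/(0.8978 × 2.443) = 25.103434 rev/s
rpm = 60·n = 1506.206056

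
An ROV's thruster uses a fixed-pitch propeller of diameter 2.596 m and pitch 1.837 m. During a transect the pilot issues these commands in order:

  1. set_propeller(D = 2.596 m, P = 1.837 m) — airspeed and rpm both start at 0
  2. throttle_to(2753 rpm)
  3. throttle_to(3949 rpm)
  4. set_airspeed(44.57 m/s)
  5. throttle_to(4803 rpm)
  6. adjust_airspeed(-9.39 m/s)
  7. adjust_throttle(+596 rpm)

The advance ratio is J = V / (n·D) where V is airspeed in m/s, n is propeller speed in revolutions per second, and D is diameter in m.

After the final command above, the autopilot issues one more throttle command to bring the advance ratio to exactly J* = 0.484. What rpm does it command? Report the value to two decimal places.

rpm = 1679.95

set_propeller: D = 2.596 m, P = 1.837 m (p = P/D = 0.707627); state ← (V=0, rpm=0)
throttle_to(2753): rpm ← 2753
throttle_to(3949): rpm ← 3949
set_airspeed(44.57): V ← 44.57 m/s
throttle_to(4803): rpm ← 4803
adjust_airspeed(-9.39): V ← 44.57 -9.39 = 35.18 m/s
adjust_throttle(+596): rpm ← 4803 +596 = 5399
final state: V = 35.18 m/s, rpm = 5399 → n = rpm/60 = 89.983333 rev/s
target J* = 0.484; solve J* = V/(n·D) for n: n = V/(J*·D) = 35.18/(0.484 × 2.596) = 27.999210 rev/s
rpm = 60·n = 1679.952629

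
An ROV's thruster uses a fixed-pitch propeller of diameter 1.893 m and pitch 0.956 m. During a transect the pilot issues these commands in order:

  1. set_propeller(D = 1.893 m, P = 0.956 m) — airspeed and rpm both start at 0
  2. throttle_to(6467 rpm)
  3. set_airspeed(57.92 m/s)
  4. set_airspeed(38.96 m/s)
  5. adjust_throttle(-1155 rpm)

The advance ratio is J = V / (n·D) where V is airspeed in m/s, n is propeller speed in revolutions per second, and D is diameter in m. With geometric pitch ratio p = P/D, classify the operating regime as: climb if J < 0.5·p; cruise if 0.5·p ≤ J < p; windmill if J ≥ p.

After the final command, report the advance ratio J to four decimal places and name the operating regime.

set_propeller: D = 1.893 m, P = 0.956 m (p = P/D = 0.505018); state ← (V=0, rpm=0)
throttle_to(6467): rpm ← 6467
set_airspeed(57.92): V ← 57.92 m/s
set_airspeed(38.96): V ← 38.96 m/s
adjust_throttle(-1155): rpm ← 6467 -1155 = 5312
final state: V = 38.96 m/s, rpm = 5312 → n = rpm/60 = 88.533333 rev/s
J = V / (n·D) = 38.96 / (88.533333 × 1.893) = 0.232467
regime bands: climb J<0.2525 | cruise [0.2525, 0.5050) | windmill J≥0.5050
J = 0.2325 → climb

J = 0.2325, regime = climb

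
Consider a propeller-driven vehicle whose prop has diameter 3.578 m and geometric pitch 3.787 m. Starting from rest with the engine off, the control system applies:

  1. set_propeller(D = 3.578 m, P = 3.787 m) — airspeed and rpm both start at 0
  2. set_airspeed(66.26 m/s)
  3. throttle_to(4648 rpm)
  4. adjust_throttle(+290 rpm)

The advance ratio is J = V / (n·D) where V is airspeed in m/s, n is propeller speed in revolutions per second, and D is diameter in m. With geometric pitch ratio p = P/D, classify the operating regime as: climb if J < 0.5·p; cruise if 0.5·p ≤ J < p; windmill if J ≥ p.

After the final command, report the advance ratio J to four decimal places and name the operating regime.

set_propeller: D = 3.578 m, P = 3.787 m (p = P/D = 1.058413); state ← (V=0, rpm=0)
set_airspeed(66.26): V ← 66.26 m/s
throttle_to(4648): rpm ← 4648
adjust_throttle(+290): rpm ← 4648 +290 = 4938
final state: V = 66.26 m/s, rpm = 4938 → n = rpm/60 = 82.300000 rev/s
J = V / (n·D) = 66.26 / (82.300000 × 3.578) = 0.225015
regime bands: climb J<0.5292 | cruise [0.5292, 1.0584) | windmill J≥1.0584
J = 0.2250 → climb

J = 0.2250, regime = climb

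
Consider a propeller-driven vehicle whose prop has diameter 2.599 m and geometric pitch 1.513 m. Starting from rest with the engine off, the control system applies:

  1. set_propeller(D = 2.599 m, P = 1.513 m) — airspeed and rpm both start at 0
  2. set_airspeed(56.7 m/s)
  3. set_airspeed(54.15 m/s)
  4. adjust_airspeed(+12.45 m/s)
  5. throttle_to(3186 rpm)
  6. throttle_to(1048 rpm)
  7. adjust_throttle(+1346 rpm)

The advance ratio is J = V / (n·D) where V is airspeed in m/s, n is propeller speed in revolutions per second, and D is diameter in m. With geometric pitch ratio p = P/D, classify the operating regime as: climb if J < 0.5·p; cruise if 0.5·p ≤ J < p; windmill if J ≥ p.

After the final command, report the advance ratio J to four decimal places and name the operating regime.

J = 0.6422, regime = windmill

set_propeller: D = 2.599 m, P = 1.513 m (p = P/D = 0.582147); state ← (V=0, rpm=0)
set_airspeed(56.7): V ← 56.7 m/s
set_airspeed(54.15): V ← 54.15 m/s
adjust_airspeed(+12.45): V ← 54.15 +12.45 = 66.6 m/s
throttle_to(3186): rpm ← 3186
throttle_to(1048): rpm ← 1048
adjust_throttle(+1346): rpm ← 1048 +1346 = 2394
final state: V = 66.6 m/s, rpm = 2394 → n = rpm/60 = 39.900000 rev/s
J = V / (n·D) = 66.6 / (39.900000 × 2.599) = 0.642237
regime bands: climb J<0.2911 | cruise [0.2911, 0.5821) | windmill J≥0.5821
J = 0.6422 → windmill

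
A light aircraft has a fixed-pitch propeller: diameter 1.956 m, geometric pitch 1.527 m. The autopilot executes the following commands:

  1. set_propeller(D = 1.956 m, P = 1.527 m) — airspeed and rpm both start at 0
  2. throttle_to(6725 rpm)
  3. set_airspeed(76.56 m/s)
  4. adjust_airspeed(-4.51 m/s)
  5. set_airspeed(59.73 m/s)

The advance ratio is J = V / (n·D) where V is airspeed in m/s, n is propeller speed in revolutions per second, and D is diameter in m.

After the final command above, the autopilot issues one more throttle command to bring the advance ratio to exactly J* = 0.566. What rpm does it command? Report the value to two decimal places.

set_propeller: D = 1.956 m, P = 1.527 m (p = P/D = 0.780675); state ← (V=0, rpm=0)
throttle_to(6725): rpm ← 6725
set_airspeed(76.56): V ← 76.56 m/s
adjust_airspeed(-4.51): V ← 76.56 -4.51 = 72.05 m/s
set_airspeed(59.73): V ← 59.73 m/s
final state: V = 59.73 m/s, rpm = 6725 → n = rpm/60 = 112.083333 rev/s
target J* = 0.566; solve J* = V/(n·D) for n: n = V/(J*·D) = 59.73/(0.566 × 1.956) = 53.951961 rev/s
rpm = 60·n = 3237.117648

rpm = 3237.12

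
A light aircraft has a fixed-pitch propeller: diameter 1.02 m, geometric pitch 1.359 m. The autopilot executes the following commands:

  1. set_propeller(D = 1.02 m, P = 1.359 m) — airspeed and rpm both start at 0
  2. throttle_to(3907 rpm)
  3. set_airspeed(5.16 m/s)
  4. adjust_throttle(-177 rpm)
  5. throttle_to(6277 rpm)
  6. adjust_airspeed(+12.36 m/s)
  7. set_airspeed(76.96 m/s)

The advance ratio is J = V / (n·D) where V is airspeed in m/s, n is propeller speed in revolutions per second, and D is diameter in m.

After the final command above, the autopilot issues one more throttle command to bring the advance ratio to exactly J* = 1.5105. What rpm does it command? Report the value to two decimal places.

set_propeller: D = 1.02 m, P = 1.359 m (p = P/D = 1.332353); state ← (V=0, rpm=0)
throttle_to(3907): rpm ← 3907
set_airspeed(5.16): V ← 5.16 m/s
adjust_throttle(-177): rpm ← 3907 -177 = 3730
throttle_to(6277): rpm ← 6277
adjust_airspeed(+12.36): V ← 5.16 +12.36 = 17.52 m/s
set_airspeed(76.96): V ← 76.96 m/s
final state: V = 76.96 m/s, rpm = 6277 → n = rpm/60 = 104.616667 rev/s
target J* = 1.5105; solve J* = V/(n·D) for n: n = V/(J*·D) = 76.96/(1.5105 × 1.02) = 49.950997 rev/s
rpm = 60·n = 2997.059797

rpm = 2997.06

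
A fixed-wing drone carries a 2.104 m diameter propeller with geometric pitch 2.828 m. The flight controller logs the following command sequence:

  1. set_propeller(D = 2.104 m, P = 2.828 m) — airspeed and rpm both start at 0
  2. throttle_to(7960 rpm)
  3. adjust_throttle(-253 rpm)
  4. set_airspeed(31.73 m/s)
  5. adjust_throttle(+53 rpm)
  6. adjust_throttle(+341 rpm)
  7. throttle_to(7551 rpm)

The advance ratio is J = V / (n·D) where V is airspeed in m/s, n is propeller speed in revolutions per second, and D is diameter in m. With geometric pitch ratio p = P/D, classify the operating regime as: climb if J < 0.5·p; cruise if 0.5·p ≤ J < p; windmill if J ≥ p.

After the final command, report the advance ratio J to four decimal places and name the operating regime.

J = 0.1198, regime = climb

set_propeller: D = 2.104 m, P = 2.828 m (p = P/D = 1.344106); state ← (V=0, rpm=0)
throttle_to(7960): rpm ← 7960
adjust_throttle(-253): rpm ← 7960 -253 = 7707
set_airspeed(31.73): V ← 31.73 m/s
adjust_throttle(+53): rpm ← 7707 +53 = 7760
adjust_throttle(+341): rpm ← 7760 +341 = 8101
throttle_to(7551): rpm ← 7551
final state: V = 31.73 m/s, rpm = 7551 → n = rpm/60 = 125.850000 rev/s
J = V / (n·D) = 31.73 / (125.850000 × 2.104) = 0.119832
regime bands: climb J<0.6721 | cruise [0.6721, 1.3441) | windmill J≥1.3441
J = 0.1198 → climb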